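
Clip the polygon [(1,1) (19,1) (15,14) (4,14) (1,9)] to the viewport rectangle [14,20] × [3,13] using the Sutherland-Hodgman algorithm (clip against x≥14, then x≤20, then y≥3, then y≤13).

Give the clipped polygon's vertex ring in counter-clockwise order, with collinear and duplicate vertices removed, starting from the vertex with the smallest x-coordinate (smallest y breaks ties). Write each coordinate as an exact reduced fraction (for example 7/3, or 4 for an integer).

Clipped polygon: [(14,3) (239/13,3) (199/13,13) (14,13)]

1. After x ≥ 14: [(14,1) (19,1) (15,14) (14,14)]
2. After x ≤ 20: [(14,1) (19,1) (15,14) (14,14)]
3. After y ≥ 3: [(14,3) (239/13,3) (15,14) (14,14)]
4. After y ≤ 13: [(14,13) (14,3) (239/13,3) (199/13,13)]
5. Canonical ring: [(14,3) (239/13,3) (199/13,13) (14,13)]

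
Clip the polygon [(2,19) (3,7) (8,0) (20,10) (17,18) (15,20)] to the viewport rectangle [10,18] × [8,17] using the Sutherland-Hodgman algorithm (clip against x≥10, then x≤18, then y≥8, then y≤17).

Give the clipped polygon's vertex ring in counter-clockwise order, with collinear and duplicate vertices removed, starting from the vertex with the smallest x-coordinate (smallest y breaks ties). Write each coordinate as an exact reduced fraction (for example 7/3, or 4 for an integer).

Clipped polygon: [(10,8) (88/5,8) (18,25/3) (18,46/3) (139/8,17) (10,17)]

1. After x ≥ 10: [(10,255/13) (10,5/3) (20,10) (17,18) (15,20)]
2. After x ≤ 18: [(10,255/13) (10,5/3) (18,25/3) (18,46/3) (17,18) (15,20)]
3. After y ≥ 8: [(10,255/13) (10,8) (88/5,8) (18,25/3) (18,46/3) (17,18) (15,20)]
4. After y ≤ 17: [(10,17) (10,8) (88/5,8) (18,25/3) (18,46/3) (139/8,17)]
5. Canonical ring: [(10,8) (88/5,8) (18,25/3) (18,46/3) (139/8,17) (10,17)]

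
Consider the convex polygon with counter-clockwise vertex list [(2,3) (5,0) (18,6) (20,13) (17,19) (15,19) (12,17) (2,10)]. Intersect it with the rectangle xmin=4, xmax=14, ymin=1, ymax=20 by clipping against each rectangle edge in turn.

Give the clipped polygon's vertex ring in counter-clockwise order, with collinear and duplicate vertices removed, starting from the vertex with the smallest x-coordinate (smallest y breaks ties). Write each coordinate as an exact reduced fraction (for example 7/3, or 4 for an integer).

Clipped polygon: [(4,1) (43/6,1) (14,54/13) (14,55/3) (12,17) (4,57/5)]

1. After x ≥ 4: [(4,1) (5,0) (18,6) (20,13) (17,19) (15,19) (12,17) (4,57/5)]
2. After x ≤ 14: [(4,1) (5,0) (14,54/13) (14,55/3) (12,17) (4,57/5)]
3. After y ≥ 1: [(4,1) (4,1) (43/6,1) (14,54/13) (14,55/3) (12,17) (4,57/5)]
4. After y ≤ 20: [(4,1) (4,1) (43/6,1) (14,54/13) (14,55/3) (12,17) (4,57/5)]
5. Canonical ring: [(4,1) (43/6,1) (14,54/13) (14,55/3) (12,17) (4,57/5)]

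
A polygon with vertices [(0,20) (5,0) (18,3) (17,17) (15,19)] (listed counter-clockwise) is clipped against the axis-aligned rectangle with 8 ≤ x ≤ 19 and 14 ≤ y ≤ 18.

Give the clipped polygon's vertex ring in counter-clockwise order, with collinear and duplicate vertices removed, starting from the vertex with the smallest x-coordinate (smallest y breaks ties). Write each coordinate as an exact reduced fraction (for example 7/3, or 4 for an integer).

Clipped polygon: [(8,14) (241/14,14) (17,17) (16,18) (8,18)]

1. After x ≥ 8: [(8,292/15) (8,9/13) (18,3) (17,17) (15,19)]
2. After x ≤ 19: [(8,292/15) (8,9/13) (18,3) (17,17) (15,19)]
3. After y ≥ 14: [(8,292/15) (8,14) (241/14,14) (17,17) (15,19)]
4. After y ≤ 18: [(8,18) (8,14) (241/14,14) (17,17) (16,18)]
5. Canonical ring: [(8,14) (241/14,14) (17,17) (16,18) (8,18)]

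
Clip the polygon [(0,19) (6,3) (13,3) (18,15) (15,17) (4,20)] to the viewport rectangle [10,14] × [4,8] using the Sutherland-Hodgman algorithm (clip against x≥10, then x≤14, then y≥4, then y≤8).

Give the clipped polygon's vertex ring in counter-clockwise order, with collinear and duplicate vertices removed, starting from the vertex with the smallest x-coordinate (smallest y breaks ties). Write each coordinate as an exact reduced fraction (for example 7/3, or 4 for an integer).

Clipped polygon: [(10,4) (161/12,4) (14,27/5) (14,8) (10,8)]

1. After x ≥ 10: [(10,3) (13,3) (18,15) (15,17) (10,202/11)]
2. After x ≤ 14: [(10,3) (13,3) (14,27/5) (14,190/11) (10,202/11)]
3. After y ≥ 4: [(10,4) (161/12,4) (14,27/5) (14,190/11) (10,202/11)]
4. After y ≤ 8: [(10,8) (10,4) (161/12,4) (14,27/5) (14,8)]
5. Canonical ring: [(10,4) (161/12,4) (14,27/5) (14,8) (10,8)]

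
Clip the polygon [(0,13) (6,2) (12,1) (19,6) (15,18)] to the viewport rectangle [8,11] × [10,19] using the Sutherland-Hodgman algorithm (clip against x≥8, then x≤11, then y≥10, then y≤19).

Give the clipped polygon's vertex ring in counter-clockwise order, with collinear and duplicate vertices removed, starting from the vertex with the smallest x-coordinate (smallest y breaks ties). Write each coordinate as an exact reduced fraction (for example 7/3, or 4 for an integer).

Clipped polygon: [(8,10) (11,10) (11,50/3) (8,47/3)]

1. After x ≥ 8: [(8,47/3) (8,5/3) (12,1) (19,6) (15,18)]
2. After x ≤ 11: [(11,50/3) (8,47/3) (8,5/3) (11,7/6)]
3. After y ≥ 10: [(11,10) (11,50/3) (8,47/3) (8,10)]
4. After y ≤ 19: [(11,10) (11,50/3) (8,47/3) (8,10)]
5. Canonical ring: [(8,10) (11,10) (11,50/3) (8,47/3)]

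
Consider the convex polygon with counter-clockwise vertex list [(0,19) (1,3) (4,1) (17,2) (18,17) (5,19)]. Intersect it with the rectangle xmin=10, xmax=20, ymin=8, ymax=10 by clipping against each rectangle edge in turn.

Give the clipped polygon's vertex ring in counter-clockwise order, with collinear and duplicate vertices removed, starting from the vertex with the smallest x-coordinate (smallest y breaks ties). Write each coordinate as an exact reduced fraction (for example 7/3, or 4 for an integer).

1. After x ≥ 10: [(10,19/13) (17,2) (18,17) (10,237/13)]
2. After x ≤ 20: [(10,19/13) (17,2) (18,17) (10,237/13)]
3. After y ≥ 8: [(10,8) (87/5,8) (18,17) (10,237/13)]
4. After y ≤ 10: [(10,10) (10,8) (87/5,8) (263/15,10)]
5. Canonical ring: [(10,8) (87/5,8) (263/15,10) (10,10)]

Clipped polygon: [(10,8) (87/5,8) (263/15,10) (10,10)]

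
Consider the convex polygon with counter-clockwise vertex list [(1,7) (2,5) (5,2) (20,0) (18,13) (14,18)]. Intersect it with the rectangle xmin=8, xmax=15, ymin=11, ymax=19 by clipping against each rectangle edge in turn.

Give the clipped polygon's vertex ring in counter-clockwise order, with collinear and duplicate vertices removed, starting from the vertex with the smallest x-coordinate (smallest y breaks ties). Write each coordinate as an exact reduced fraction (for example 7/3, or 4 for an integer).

1. After x ≥ 8: [(8,168/13) (8,8/5) (20,0) (18,13) (14,18)]
2. After x ≤ 15: [(8,168/13) (8,8/5) (15,2/3) (15,67/4) (14,18)]
3. After y ≥ 11: [(8,168/13) (8,11) (15,11) (15,67/4) (14,18)]
4. After y ≤ 19: [(8,168/13) (8,11) (15,11) (15,67/4) (14,18)]
5. Canonical ring: [(8,11) (15,11) (15,67/4) (14,18) (8,168/13)]

Clipped polygon: [(8,11) (15,11) (15,67/4) (14,18) (8,168/13)]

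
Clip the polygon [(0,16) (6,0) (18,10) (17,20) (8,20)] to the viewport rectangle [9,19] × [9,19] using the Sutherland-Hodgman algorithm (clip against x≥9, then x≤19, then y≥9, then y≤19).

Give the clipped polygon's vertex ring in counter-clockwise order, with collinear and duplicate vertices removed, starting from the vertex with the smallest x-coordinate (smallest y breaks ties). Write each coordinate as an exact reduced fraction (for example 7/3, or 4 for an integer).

Clipped polygon: [(9,9) (84/5,9) (18,10) (171/10,19) (9,19)]

1. After x ≥ 9: [(9,5/2) (18,10) (17,20) (9,20)]
2. After x ≤ 19: [(9,5/2) (18,10) (17,20) (9,20)]
3. After y ≥ 9: [(9,9) (84/5,9) (18,10) (17,20) (9,20)]
4. After y ≤ 19: [(9,19) (9,9) (84/5,9) (18,10) (171/10,19)]
5. Canonical ring: [(9,9) (84/5,9) (18,10) (171/10,19) (9,19)]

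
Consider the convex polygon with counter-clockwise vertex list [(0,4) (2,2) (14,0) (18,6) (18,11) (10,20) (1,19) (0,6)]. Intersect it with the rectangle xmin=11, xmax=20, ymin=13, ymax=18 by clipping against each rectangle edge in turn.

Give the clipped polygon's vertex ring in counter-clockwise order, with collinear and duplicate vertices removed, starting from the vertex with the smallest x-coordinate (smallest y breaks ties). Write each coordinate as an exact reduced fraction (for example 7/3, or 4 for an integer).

Clipped polygon: [(11,13) (146/9,13) (106/9,18) (11,18)]

1. After x ≥ 11: [(11,1/2) (14,0) (18,6) (18,11) (11,151/8)]
2. After x ≤ 20: [(11,1/2) (14,0) (18,6) (18,11) (11,151/8)]
3. After y ≥ 13: [(11,13) (146/9,13) (11,151/8)]
4. After y ≤ 18: [(11,18) (11,13) (146/9,13) (106/9,18)]
5. Canonical ring: [(11,13) (146/9,13) (106/9,18) (11,18)]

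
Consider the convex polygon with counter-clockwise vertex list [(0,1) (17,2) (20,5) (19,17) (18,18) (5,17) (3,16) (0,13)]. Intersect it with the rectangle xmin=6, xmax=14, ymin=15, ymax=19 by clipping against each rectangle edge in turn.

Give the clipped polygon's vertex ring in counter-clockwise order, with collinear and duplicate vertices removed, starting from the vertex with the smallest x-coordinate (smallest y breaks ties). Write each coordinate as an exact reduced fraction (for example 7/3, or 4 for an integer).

Clipped polygon: [(6,15) (14,15) (14,230/13) (6,222/13)]

1. After x ≥ 6: [(6,23/17) (17,2) (20,5) (19,17) (18,18) (6,222/13)]
2. After x ≤ 14: [(6,23/17) (14,31/17) (14,230/13) (6,222/13)]
3. After y ≥ 15: [(6,15) (14,15) (14,230/13) (6,222/13)]
4. After y ≤ 19: [(6,15) (14,15) (14,230/13) (6,222/13)]
5. Canonical ring: [(6,15) (14,15) (14,230/13) (6,222/13)]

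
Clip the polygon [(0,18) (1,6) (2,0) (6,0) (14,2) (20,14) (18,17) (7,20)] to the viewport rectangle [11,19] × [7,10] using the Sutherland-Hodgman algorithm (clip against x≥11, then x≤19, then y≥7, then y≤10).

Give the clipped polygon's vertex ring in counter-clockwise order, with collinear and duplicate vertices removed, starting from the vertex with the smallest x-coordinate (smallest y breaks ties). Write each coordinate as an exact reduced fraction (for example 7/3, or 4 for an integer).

Clipped polygon: [(11,7) (33/2,7) (18,10) (11,10)]

1. After x ≥ 11: [(11,5/4) (14,2) (20,14) (18,17) (11,208/11)]
2. After x ≤ 19: [(11,5/4) (14,2) (19,12) (19,31/2) (18,17) (11,208/11)]
3. After y ≥ 7: [(11,7) (33/2,7) (19,12) (19,31/2) (18,17) (11,208/11)]
4. After y ≤ 10: [(11,10) (11,7) (33/2,7) (18,10)]
5. Canonical ring: [(11,7) (33/2,7) (18,10) (11,10)]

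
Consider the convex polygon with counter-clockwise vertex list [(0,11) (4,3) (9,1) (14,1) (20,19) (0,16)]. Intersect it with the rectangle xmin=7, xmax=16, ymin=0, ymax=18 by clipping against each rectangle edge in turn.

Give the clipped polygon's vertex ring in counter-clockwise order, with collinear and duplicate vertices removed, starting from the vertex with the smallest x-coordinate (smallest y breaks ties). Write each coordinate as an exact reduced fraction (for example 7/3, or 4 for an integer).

1. After x ≥ 7: [(7,9/5) (9,1) (14,1) (20,19) (7,341/20)]
2. After x ≤ 16: [(7,9/5) (9,1) (14,1) (16,7) (16,92/5) (7,341/20)]
3. After y ≥ 0: [(7,9/5) (9,1) (14,1) (16,7) (16,92/5) (7,341/20)]
4. After y ≤ 18: [(7,9/5) (9,1) (14,1) (16,7) (16,18) (40/3,18) (7,341/20)]
5. Canonical ring: [(7,9/5) (9,1) (14,1) (16,7) (16,18) (40/3,18) (7,341/20)]

Clipped polygon: [(7,9/5) (9,1) (14,1) (16,7) (16,18) (40/3,18) (7,341/20)]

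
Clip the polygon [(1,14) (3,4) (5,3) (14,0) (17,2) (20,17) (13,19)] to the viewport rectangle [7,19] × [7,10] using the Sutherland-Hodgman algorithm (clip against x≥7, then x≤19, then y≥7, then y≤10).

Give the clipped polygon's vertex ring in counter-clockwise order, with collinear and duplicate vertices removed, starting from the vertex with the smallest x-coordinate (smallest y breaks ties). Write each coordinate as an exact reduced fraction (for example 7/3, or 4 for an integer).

Clipped polygon: [(7,7) (18,7) (93/5,10) (7,10)]

1. After x ≥ 7: [(7,33/2) (7,7/3) (14,0) (17,2) (20,17) (13,19)]
2. After x ≤ 19: [(7,33/2) (7,7/3) (14,0) (17,2) (19,12) (19,121/7) (13,19)]
3. After y ≥ 7: [(7,33/2) (7,7) (18,7) (19,12) (19,121/7) (13,19)]
4. After y ≤ 10: [(7,10) (7,7) (18,7) (93/5,10)]
5. Canonical ring: [(7,7) (18,7) (93/5,10) (7,10)]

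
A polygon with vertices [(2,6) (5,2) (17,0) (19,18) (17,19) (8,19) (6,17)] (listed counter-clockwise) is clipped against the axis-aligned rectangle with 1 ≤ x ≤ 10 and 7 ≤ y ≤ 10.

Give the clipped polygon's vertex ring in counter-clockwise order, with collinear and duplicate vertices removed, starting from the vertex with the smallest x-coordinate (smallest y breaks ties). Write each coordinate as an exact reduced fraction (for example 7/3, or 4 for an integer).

Clipped polygon: [(26/11,7) (10,7) (10,10) (38/11,10)]

1. After x ≥ 1: [(2,6) (5,2) (17,0) (19,18) (17,19) (8,19) (6,17)]
2. After x ≤ 10: [(2,6) (5,2) (10,7/6) (10,19) (8,19) (6,17)]
3. After y ≥ 7: [(26/11,7) (10,7) (10,19) (8,19) (6,17)]
4. After y ≤ 10: [(38/11,10) (26/11,7) (10,7) (10,10)]
5. Canonical ring: [(26/11,7) (10,7) (10,10) (38/11,10)]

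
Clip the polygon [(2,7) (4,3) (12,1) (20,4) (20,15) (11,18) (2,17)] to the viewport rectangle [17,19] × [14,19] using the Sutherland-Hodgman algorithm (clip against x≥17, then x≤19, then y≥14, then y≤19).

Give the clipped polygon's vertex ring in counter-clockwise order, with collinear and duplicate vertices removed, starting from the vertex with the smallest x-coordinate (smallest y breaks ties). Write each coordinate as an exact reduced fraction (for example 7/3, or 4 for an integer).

Clipped polygon: [(17,14) (19,14) (19,46/3) (17,16)]

1. After x ≥ 17: [(17,23/8) (20,4) (20,15) (17,16)]
2. After x ≤ 19: [(17,23/8) (19,29/8) (19,46/3) (17,16)]
3. After y ≥ 14: [(17,14) (19,14) (19,46/3) (17,16)]
4. After y ≤ 19: [(17,14) (19,14) (19,46/3) (17,16)]
5. Canonical ring: [(17,14) (19,14) (19,46/3) (17,16)]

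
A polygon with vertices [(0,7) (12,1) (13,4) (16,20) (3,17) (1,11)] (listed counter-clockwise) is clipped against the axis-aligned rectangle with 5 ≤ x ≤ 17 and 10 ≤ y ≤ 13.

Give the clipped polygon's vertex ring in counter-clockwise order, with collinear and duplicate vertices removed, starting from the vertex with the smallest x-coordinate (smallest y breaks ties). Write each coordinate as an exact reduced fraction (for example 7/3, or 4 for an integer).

Clipped polygon: [(5,10) (113/8,10) (235/16,13) (5,13)]

1. After x ≥ 5: [(5,9/2) (12,1) (13,4) (16,20) (5,227/13)]
2. After x ≤ 17: [(5,9/2) (12,1) (13,4) (16,20) (5,227/13)]
3. After y ≥ 10: [(5,10) (113/8,10) (16,20) (5,227/13)]
4. After y ≤ 13: [(5,13) (5,10) (113/8,10) (235/16,13)]
5. Canonical ring: [(5,10) (113/8,10) (235/16,13) (5,13)]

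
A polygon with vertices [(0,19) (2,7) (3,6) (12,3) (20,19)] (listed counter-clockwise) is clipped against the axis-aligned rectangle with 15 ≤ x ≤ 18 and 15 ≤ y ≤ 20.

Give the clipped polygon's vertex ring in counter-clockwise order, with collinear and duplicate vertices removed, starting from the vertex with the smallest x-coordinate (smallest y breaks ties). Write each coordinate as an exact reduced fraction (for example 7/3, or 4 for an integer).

Clipped polygon: [(15,15) (18,15) (18,19) (15,19)]

1. After x ≥ 15: [(15,19) (15,9) (20,19)]
2. After x ≤ 18: [(18,19) (15,19) (15,9) (18,15)]
3. After y ≥ 15: [(18,19) (15,19) (15,15) (18,15) (18,15)]
4. After y ≤ 20: [(18,19) (15,19) (15,15) (18,15) (18,15)]
5. Canonical ring: [(15,15) (18,15) (18,19) (15,19)]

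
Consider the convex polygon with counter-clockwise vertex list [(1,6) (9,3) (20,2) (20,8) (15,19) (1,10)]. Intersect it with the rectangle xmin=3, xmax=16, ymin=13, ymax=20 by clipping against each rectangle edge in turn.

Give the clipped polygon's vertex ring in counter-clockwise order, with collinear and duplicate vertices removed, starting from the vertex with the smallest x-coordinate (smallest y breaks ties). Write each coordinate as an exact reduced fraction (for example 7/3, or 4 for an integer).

1. After x ≥ 3: [(3,21/4) (9,3) (20,2) (20,8) (15,19) (3,79/7)]
2. After x ≤ 16: [(3,21/4) (9,3) (16,26/11) (16,84/5) (15,19) (3,79/7)]
3. After y ≥ 13: [(16,13) (16,84/5) (15,19) (17/3,13)]
4. After y ≤ 20: [(16,13) (16,84/5) (15,19) (17/3,13)]
5. Canonical ring: [(17/3,13) (16,13) (16,84/5) (15,19)]

Clipped polygon: [(17/3,13) (16,13) (16,84/5) (15,19)]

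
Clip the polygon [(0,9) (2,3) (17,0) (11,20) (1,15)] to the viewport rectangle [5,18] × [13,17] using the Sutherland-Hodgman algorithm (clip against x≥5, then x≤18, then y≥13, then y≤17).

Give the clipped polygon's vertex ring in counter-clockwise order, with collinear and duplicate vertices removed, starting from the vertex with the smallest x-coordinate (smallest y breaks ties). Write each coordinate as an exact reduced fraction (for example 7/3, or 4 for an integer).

Clipped polygon: [(5,13) (131/10,13) (119/10,17) (5,17)]

1. After x ≥ 5: [(5,12/5) (17,0) (11,20) (5,17)]
2. After x ≤ 18: [(5,12/5) (17,0) (11,20) (5,17)]
3. After y ≥ 13: [(5,13) (131/10,13) (11,20) (5,17)]
4. After y ≤ 17: [(5,13) (131/10,13) (119/10,17) (5,17) (5,17)]
5. Canonical ring: [(5,13) (131/10,13) (119/10,17) (5,17)]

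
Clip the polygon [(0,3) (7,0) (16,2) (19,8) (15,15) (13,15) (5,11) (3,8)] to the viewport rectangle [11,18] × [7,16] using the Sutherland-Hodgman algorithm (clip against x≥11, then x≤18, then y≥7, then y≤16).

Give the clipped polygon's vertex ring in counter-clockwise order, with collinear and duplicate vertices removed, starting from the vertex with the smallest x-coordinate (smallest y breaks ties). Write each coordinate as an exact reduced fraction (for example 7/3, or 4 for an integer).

1. After x ≥ 11: [(11,8/9) (16,2) (19,8) (15,15) (13,15) (11,14)]
2. After x ≤ 18: [(11,8/9) (16,2) (18,6) (18,39/4) (15,15) (13,15) (11,14)]
3. After y ≥ 7: [(11,7) (18,7) (18,39/4) (15,15) (13,15) (11,14)]
4. After y ≤ 16: [(11,7) (18,7) (18,39/4) (15,15) (13,15) (11,14)]
5. Canonical ring: [(11,7) (18,7) (18,39/4) (15,15) (13,15) (11,14)]

Clipped polygon: [(11,7) (18,7) (18,39/4) (15,15) (13,15) (11,14)]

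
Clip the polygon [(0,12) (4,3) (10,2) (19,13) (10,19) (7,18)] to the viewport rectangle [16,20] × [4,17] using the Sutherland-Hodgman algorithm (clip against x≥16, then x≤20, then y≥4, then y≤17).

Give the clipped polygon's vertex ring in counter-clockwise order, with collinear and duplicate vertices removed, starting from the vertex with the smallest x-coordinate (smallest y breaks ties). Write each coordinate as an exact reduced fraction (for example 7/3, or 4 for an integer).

1. After x ≥ 16: [(16,28/3) (19,13) (16,15)]
2. After x ≤ 20: [(16,28/3) (19,13) (16,15)]
3. After y ≥ 4: [(16,28/3) (19,13) (16,15)]
4. After y ≤ 17: [(16,28/3) (19,13) (16,15)]
5. Canonical ring: [(16,28/3) (19,13) (16,15)]

Clipped polygon: [(16,28/3) (19,13) (16,15)]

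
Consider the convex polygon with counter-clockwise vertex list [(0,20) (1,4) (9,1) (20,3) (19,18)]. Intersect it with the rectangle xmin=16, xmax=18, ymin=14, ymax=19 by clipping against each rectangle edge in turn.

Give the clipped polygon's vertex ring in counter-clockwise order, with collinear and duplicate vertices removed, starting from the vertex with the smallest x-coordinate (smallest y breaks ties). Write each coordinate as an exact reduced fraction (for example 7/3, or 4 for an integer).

Clipped polygon: [(16,14) (18,14) (18,344/19) (16,348/19)]

1. After x ≥ 16: [(16,348/19) (16,25/11) (20,3) (19,18)]
2. After x ≤ 18: [(18,344/19) (16,348/19) (16,25/11) (18,29/11)]
3. After y ≥ 14: [(18,14) (18,344/19) (16,348/19) (16,14)]
4. After y ≤ 19: [(18,14) (18,344/19) (16,348/19) (16,14)]
5. Canonical ring: [(16,14) (18,14) (18,344/19) (16,348/19)]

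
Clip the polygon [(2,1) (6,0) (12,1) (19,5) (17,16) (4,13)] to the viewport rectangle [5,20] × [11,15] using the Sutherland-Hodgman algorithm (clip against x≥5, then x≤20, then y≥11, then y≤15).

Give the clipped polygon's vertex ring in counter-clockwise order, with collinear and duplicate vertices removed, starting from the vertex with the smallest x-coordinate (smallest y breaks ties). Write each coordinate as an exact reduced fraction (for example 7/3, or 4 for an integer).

1. After x ≥ 5: [(5,1/4) (6,0) (12,1) (19,5) (17,16) (5,172/13)]
2. After x ≤ 20: [(5,1/4) (6,0) (12,1) (19,5) (17,16) (5,172/13)]
3. After y ≥ 11: [(5,11) (197/11,11) (17,16) (5,172/13)]
4. After y ≤ 15: [(5,11) (197/11,11) (189/11,15) (38/3,15) (5,172/13)]
5. Canonical ring: [(5,11) (197/11,11) (189/11,15) (38/3,15) (5,172/13)]

Clipped polygon: [(5,11) (197/11,11) (189/11,15) (38/3,15) (5,172/13)]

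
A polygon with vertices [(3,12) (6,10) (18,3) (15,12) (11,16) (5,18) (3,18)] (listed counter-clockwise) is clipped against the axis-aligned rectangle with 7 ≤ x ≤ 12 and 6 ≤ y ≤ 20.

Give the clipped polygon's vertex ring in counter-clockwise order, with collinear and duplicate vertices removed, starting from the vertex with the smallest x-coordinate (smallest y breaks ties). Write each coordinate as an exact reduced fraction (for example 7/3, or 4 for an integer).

Clipped polygon: [(7,113/12) (12,13/2) (12,15) (11,16) (7,52/3)]

1. After x ≥ 7: [(7,113/12) (18,3) (15,12) (11,16) (7,52/3)]
2. After x ≤ 12: [(7,113/12) (12,13/2) (12,15) (11,16) (7,52/3)]
3. After y ≥ 6: [(7,113/12) (12,13/2) (12,15) (11,16) (7,52/3)]
4. After y ≤ 20: [(7,113/12) (12,13/2) (12,15) (11,16) (7,52/3)]
5. Canonical ring: [(7,113/12) (12,13/2) (12,15) (11,16) (7,52/3)]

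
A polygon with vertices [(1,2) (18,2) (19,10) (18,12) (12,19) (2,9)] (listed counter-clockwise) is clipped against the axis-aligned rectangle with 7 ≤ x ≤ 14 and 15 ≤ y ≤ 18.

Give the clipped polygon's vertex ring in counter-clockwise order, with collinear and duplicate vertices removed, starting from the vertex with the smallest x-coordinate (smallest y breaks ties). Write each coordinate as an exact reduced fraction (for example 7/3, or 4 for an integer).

Clipped polygon: [(8,15) (14,15) (14,50/3) (90/7,18) (11,18)]

1. After x ≥ 7: [(7,2) (18,2) (19,10) (18,12) (12,19) (7,14)]
2. After x ≤ 14: [(7,2) (14,2) (14,50/3) (12,19) (7,14)]
3. After y ≥ 15: [(14,15) (14,50/3) (12,19) (8,15)]
4. After y ≤ 18: [(14,15) (14,50/3) (90/7,18) (11,18) (8,15)]
5. Canonical ring: [(8,15) (14,15) (14,50/3) (90/7,18) (11,18)]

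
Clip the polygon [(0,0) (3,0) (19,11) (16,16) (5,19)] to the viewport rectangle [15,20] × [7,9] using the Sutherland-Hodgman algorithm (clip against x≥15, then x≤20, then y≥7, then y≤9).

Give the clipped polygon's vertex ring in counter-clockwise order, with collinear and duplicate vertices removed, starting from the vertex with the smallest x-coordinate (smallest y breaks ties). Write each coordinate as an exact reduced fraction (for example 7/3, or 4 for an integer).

Clipped polygon: [(15,33/4) (177/11,9) (15,9)]

1. After x ≥ 15: [(15,33/4) (19,11) (16,16) (15,179/11)]
2. After x ≤ 20: [(15,33/4) (19,11) (16,16) (15,179/11)]
3. After y ≥ 7: [(15,33/4) (19,11) (16,16) (15,179/11)]
4. After y ≤ 9: [(15,9) (15,33/4) (177/11,9)]
5. Canonical ring: [(15,33/4) (177/11,9) (15,9)]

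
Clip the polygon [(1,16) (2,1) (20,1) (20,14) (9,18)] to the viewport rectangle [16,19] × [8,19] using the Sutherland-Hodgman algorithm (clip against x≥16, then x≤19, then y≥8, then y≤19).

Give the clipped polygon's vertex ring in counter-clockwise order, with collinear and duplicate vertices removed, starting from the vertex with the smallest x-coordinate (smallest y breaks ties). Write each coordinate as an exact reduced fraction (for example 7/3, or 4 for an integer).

1. After x ≥ 16: [(16,1) (20,1) (20,14) (16,170/11)]
2. After x ≤ 19: [(16,1) (19,1) (19,158/11) (16,170/11)]
3. After y ≥ 8: [(16,8) (19,8) (19,158/11) (16,170/11)]
4. After y ≤ 19: [(16,8) (19,8) (19,158/11) (16,170/11)]
5. Canonical ring: [(16,8) (19,8) (19,158/11) (16,170/11)]

Clipped polygon: [(16,8) (19,8) (19,158/11) (16,170/11)]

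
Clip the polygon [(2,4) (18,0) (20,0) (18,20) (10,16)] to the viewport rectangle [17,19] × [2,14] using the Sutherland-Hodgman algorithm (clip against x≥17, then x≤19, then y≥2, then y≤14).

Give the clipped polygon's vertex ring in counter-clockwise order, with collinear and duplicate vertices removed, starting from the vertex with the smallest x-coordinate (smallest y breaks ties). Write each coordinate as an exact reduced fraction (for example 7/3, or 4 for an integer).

1. After x ≥ 17: [(17,1/4) (18,0) (20,0) (18,20) (17,39/2)]
2. After x ≤ 19: [(17,1/4) (18,0) (19,0) (19,10) (18,20) (17,39/2)]
3. After y ≥ 2: [(17,2) (19,2) (19,10) (18,20) (17,39/2)]
4. After y ≤ 14: [(17,14) (17,2) (19,2) (19,10) (93/5,14)]
5. Canonical ring: [(17,2) (19,2) (19,10) (93/5,14) (17,14)]

Clipped polygon: [(17,2) (19,2) (19,10) (93/5,14) (17,14)]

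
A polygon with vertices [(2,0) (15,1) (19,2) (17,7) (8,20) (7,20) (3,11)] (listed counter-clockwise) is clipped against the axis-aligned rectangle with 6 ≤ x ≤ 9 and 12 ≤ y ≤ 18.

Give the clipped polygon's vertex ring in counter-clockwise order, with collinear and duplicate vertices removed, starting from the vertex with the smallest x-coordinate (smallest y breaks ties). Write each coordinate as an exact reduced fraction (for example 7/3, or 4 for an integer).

1. After x ≥ 6: [(6,4/13) (15,1) (19,2) (17,7) (8,20) (7,20) (6,71/4)]
2. After x ≤ 9: [(6,4/13) (9,7/13) (9,167/9) (8,20) (7,20) (6,71/4)]
3. After y ≥ 12: [(6,12) (9,12) (9,167/9) (8,20) (7,20) (6,71/4)]
4. After y ≤ 18: [(6,12) (9,12) (9,18) (55/9,18) (6,71/4)]
5. Canonical ring: [(6,12) (9,12) (9,18) (55/9,18) (6,71/4)]

Clipped polygon: [(6,12) (9,12) (9,18) (55/9,18) (6,71/4)]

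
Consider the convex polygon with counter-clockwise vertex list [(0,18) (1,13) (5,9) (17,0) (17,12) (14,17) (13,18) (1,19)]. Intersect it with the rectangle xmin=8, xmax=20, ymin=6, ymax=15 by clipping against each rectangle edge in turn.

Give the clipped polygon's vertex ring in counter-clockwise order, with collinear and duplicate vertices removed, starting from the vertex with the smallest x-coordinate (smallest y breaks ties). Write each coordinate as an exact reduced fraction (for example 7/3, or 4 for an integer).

Clipped polygon: [(8,27/4) (9,6) (17,6) (17,12) (76/5,15) (8,15)]

1. After x ≥ 8: [(8,27/4) (17,0) (17,12) (14,17) (13,18) (8,221/12)]
2. After x ≤ 20: [(8,27/4) (17,0) (17,12) (14,17) (13,18) (8,221/12)]
3. After y ≥ 6: [(8,27/4) (9,6) (17,6) (17,12) (14,17) (13,18) (8,221/12)]
4. After y ≤ 15: [(8,15) (8,27/4) (9,6) (17,6) (17,12) (76/5,15)]
5. Canonical ring: [(8,27/4) (9,6) (17,6) (17,12) (76/5,15) (8,15)]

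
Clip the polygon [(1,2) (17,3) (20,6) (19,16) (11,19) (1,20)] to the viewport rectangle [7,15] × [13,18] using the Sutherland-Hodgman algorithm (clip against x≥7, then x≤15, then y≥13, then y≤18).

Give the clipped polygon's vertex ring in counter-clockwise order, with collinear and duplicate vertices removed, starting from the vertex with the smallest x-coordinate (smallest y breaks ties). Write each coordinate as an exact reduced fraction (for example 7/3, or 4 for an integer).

1. After x ≥ 7: [(7,19/8) (17,3) (20,6) (19,16) (11,19) (7,97/5)]
2. After x ≤ 15: [(7,19/8) (15,23/8) (15,35/2) (11,19) (7,97/5)]
3. After y ≥ 13: [(7,13) (15,13) (15,35/2) (11,19) (7,97/5)]
4. After y ≤ 18: [(7,18) (7,13) (15,13) (15,35/2) (41/3,18)]
5. Canonical ring: [(7,13) (15,13) (15,35/2) (41/3,18) (7,18)]

Clipped polygon: [(7,13) (15,13) (15,35/2) (41/3,18) (7,18)]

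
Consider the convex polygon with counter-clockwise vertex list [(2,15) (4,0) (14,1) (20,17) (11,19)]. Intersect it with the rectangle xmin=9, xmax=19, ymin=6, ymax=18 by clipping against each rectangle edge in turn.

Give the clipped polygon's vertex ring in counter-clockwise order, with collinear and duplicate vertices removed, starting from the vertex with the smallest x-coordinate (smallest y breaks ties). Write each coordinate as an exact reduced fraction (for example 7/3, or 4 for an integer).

Clipped polygon: [(9,6) (127/8,6) (19,43/3) (19,155/9) (31/2,18) (9,18)]

1. After x ≥ 9: [(9,163/9) (9,1/2) (14,1) (20,17) (11,19)]
2. After x ≤ 19: [(9,163/9) (9,1/2) (14,1) (19,43/3) (19,155/9) (11,19)]
3. After y ≥ 6: [(9,163/9) (9,6) (127/8,6) (19,43/3) (19,155/9) (11,19)]
4. After y ≤ 18: [(9,18) (9,6) (127/8,6) (19,43/3) (19,155/9) (31/2,18)]
5. Canonical ring: [(9,6) (127/8,6) (19,43/3) (19,155/9) (31/2,18) (9,18)]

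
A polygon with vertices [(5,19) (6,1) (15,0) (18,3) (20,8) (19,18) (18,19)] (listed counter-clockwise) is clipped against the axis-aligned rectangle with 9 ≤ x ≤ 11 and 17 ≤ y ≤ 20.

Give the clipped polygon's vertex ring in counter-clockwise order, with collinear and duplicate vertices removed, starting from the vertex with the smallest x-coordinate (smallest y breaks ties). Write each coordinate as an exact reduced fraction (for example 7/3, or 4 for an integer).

1. After x ≥ 9: [(9,19) (9,2/3) (15,0) (18,3) (20,8) (19,18) (18,19)]
2. After x ≤ 11: [(11,19) (9,19) (9,2/3) (11,4/9)]
3. After y ≥ 17: [(11,17) (11,19) (9,19) (9,17)]
4. After y ≤ 20: [(11,17) (11,19) (9,19) (9,17)]
5. Canonical ring: [(9,17) (11,17) (11,19) (9,19)]

Clipped polygon: [(9,17) (11,17) (11,19) (9,19)]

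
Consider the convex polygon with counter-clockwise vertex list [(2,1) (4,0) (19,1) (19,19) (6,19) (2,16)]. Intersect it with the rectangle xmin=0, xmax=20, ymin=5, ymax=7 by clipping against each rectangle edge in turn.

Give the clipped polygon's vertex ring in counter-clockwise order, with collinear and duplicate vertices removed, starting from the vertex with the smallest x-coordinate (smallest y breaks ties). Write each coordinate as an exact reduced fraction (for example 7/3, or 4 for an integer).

1. After x ≥ 0: [(2,1) (4,0) (19,1) (19,19) (6,19) (2,16)]
2. After x ≤ 20: [(2,1) (4,0) (19,1) (19,19) (6,19) (2,16)]
3. After y ≥ 5: [(2,5) (19,5) (19,19) (6,19) (2,16)]
4. After y ≤ 7: [(2,7) (2,5) (19,5) (19,7)]
5. Canonical ring: [(2,5) (19,5) (19,7) (2,7)]

Clipped polygon: [(2,5) (19,5) (19,7) (2,7)]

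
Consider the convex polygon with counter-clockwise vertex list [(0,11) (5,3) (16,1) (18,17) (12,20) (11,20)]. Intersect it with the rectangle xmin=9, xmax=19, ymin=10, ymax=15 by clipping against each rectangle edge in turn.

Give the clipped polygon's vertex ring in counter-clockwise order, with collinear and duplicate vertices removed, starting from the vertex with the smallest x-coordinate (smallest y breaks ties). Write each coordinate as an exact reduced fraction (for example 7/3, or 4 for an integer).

Clipped polygon: [(9,10) (137/8,10) (71/4,15) (9,15)]

1. After x ≥ 9: [(9,202/11) (9,25/11) (16,1) (18,17) (12,20) (11,20)]
2. After x ≤ 19: [(9,202/11) (9,25/11) (16,1) (18,17) (12,20) (11,20)]
3. After y ≥ 10: [(9,202/11) (9,10) (137/8,10) (18,17) (12,20) (11,20)]
4. After y ≤ 15: [(9,15) (9,10) (137/8,10) (71/4,15)]
5. Canonical ring: [(9,10) (137/8,10) (71/4,15) (9,15)]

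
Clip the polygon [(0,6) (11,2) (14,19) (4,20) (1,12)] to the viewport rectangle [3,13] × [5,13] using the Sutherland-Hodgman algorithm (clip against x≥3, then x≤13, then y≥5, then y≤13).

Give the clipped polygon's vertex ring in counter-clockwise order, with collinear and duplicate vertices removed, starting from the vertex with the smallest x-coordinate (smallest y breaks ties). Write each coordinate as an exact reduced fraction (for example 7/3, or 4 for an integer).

Clipped polygon: [(3,5) (196/17,5) (220/17,13) (3,13)]

1. After x ≥ 3: [(3,54/11) (11,2) (14,19) (4,20) (3,52/3)]
2. After x ≤ 13: [(3,54/11) (11,2) (13,40/3) (13,191/10) (4,20) (3,52/3)]
3. After y ≥ 5: [(3,5) (196/17,5) (13,40/3) (13,191/10) (4,20) (3,52/3)]
4. After y ≤ 13: [(3,13) (3,5) (196/17,5) (220/17,13)]
5. Canonical ring: [(3,5) (196/17,5) (220/17,13) (3,13)]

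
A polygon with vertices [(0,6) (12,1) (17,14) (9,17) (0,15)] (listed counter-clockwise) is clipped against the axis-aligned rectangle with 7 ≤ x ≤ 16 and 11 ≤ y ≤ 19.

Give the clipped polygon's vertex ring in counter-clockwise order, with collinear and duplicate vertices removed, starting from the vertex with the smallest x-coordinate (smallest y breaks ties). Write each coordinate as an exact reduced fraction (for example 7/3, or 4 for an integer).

1. After x ≥ 7: [(7,37/12) (12,1) (17,14) (9,17) (7,149/9)]
2. After x ≤ 16: [(7,37/12) (12,1) (16,57/5) (16,115/8) (9,17) (7,149/9)]
3. After y ≥ 11: [(7,11) (206/13,11) (16,57/5) (16,115/8) (9,17) (7,149/9)]
4. After y ≤ 19: [(7,11) (206/13,11) (16,57/5) (16,115/8) (9,17) (7,149/9)]
5. Canonical ring: [(7,11) (206/13,11) (16,57/5) (16,115/8) (9,17) (7,149/9)]

Clipped polygon: [(7,11) (206/13,11) (16,57/5) (16,115/8) (9,17) (7,149/9)]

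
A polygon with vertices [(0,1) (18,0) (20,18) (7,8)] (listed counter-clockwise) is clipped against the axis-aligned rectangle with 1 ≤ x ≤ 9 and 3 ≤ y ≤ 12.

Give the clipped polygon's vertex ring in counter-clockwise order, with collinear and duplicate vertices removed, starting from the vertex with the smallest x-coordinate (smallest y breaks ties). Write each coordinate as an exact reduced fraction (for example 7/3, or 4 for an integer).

1. After x ≥ 1: [(1,2) (1,17/18) (18,0) (20,18) (7,8)]
2. After x ≤ 9: [(1,2) (1,17/18) (9,1/2) (9,124/13) (7,8)]
3. After y ≥ 3: [(2,3) (9,3) (9,124/13) (7,8)]
4. After y ≤ 12: [(2,3) (9,3) (9,124/13) (7,8)]
5. Canonical ring: [(2,3) (9,3) (9,124/13) (7,8)]

Clipped polygon: [(2,3) (9,3) (9,124/13) (7,8)]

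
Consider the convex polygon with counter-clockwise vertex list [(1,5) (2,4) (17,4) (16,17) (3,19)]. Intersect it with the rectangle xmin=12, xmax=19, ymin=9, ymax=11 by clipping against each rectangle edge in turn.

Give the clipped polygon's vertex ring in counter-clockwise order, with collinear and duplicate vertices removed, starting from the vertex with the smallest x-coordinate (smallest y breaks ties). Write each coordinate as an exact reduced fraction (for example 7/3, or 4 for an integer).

1. After x ≥ 12: [(12,4) (17,4) (16,17) (12,229/13)]
2. After x ≤ 19: [(12,4) (17,4) (16,17) (12,229/13)]
3. After y ≥ 9: [(12,9) (216/13,9) (16,17) (12,229/13)]
4. After y ≤ 11: [(12,11) (12,9) (216/13,9) (214/13,11)]
5. Canonical ring: [(12,9) (216/13,9) (214/13,11) (12,11)]

Clipped polygon: [(12,9) (216/13,9) (214/13,11) (12,11)]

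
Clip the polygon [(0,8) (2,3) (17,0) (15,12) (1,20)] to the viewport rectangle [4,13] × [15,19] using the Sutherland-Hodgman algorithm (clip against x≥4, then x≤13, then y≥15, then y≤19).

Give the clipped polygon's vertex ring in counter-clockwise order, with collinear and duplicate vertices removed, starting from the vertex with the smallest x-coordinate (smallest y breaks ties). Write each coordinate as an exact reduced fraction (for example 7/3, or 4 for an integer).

1. After x ≥ 4: [(4,13/5) (17,0) (15,12) (4,128/7)]
2. After x ≤ 13: [(4,13/5) (13,4/5) (13,92/7) (4,128/7)]
3. After y ≥ 15: [(4,15) (39/4,15) (4,128/7)]
4. After y ≤ 19: [(4,15) (39/4,15) (4,128/7)]
5. Canonical ring: [(4,15) (39/4,15) (4,128/7)]

Clipped polygon: [(4,15) (39/4,15) (4,128/7)]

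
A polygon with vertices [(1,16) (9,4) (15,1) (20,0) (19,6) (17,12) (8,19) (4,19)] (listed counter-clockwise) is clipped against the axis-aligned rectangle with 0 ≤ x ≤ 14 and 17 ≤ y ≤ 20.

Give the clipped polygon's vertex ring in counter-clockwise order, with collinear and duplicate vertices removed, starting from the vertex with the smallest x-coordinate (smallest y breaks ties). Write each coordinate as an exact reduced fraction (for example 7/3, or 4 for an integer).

1. After x ≥ 0: [(1,16) (9,4) (15,1) (20,0) (19,6) (17,12) (8,19) (4,19)]
2. After x ≤ 14: [(1,16) (9,4) (14,3/2) (14,43/3) (8,19) (4,19)]
3. After y ≥ 17: [(2,17) (74/7,17) (8,19) (4,19)]
4. After y ≤ 20: [(2,17) (74/7,17) (8,19) (4,19)]
5. Canonical ring: [(2,17) (74/7,17) (8,19) (4,19)]

Clipped polygon: [(2,17) (74/7,17) (8,19) (4,19)]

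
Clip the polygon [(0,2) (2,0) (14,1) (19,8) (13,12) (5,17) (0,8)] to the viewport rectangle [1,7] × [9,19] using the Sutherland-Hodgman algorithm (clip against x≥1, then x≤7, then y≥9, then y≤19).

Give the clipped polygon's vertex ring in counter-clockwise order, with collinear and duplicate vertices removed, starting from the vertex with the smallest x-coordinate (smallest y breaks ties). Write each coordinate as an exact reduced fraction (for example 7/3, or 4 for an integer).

1. After x ≥ 1: [(1,1) (2,0) (14,1) (19,8) (13,12) (5,17) (1,49/5)]
2. After x ≤ 7: [(1,1) (2,0) (7,5/12) (7,63/4) (5,17) (1,49/5)]
3. After y ≥ 9: [(1,9) (7,9) (7,63/4) (5,17) (1,49/5)]
4. After y ≤ 19: [(1,9) (7,9) (7,63/4) (5,17) (1,49/5)]
5. Canonical ring: [(1,9) (7,9) (7,63/4) (5,17) (1,49/5)]

Clipped polygon: [(1,9) (7,9) (7,63/4) (5,17) (1,49/5)]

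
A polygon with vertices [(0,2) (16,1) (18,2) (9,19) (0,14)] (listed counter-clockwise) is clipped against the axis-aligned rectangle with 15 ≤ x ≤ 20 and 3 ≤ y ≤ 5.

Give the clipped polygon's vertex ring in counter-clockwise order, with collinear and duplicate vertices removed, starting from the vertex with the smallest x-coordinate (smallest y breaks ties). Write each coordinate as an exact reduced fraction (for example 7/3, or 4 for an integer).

Clipped polygon: [(15,3) (297/17,3) (279/17,5) (15,5)]

1. After x ≥ 15: [(15,17/16) (16,1) (18,2) (15,23/3)]
2. After x ≤ 20: [(15,17/16) (16,1) (18,2) (15,23/3)]
3. After y ≥ 3: [(15,3) (297/17,3) (15,23/3)]
4. After y ≤ 5: [(15,5) (15,3) (297/17,3) (279/17,5)]
5. Canonical ring: [(15,3) (297/17,3) (279/17,5) (15,5)]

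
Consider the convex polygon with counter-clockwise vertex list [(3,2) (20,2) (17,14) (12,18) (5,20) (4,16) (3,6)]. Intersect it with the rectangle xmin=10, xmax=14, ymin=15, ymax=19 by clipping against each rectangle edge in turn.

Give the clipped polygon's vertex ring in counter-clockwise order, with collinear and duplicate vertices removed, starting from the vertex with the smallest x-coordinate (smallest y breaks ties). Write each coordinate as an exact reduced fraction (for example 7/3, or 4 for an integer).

Clipped polygon: [(10,15) (14,15) (14,82/5) (12,18) (10,130/7)]

1. After x ≥ 10: [(10,2) (20,2) (17,14) (12,18) (10,130/7)]
2. After x ≤ 14: [(10,2) (14,2) (14,82/5) (12,18) (10,130/7)]
3. After y ≥ 15: [(10,15) (14,15) (14,82/5) (12,18) (10,130/7)]
4. After y ≤ 19: [(10,15) (14,15) (14,82/5) (12,18) (10,130/7)]
5. Canonical ring: [(10,15) (14,15) (14,82/5) (12,18) (10,130/7)]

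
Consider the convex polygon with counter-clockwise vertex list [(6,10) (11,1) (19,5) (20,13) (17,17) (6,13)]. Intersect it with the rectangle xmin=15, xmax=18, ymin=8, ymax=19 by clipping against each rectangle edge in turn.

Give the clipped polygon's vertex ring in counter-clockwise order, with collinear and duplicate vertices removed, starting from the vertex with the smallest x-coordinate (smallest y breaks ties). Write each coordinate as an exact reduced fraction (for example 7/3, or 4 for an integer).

Clipped polygon: [(15,8) (18,8) (18,47/3) (17,17) (15,179/11)]

1. After x ≥ 15: [(15,3) (19,5) (20,13) (17,17) (15,179/11)]
2. After x ≤ 18: [(15,3) (18,9/2) (18,47/3) (17,17) (15,179/11)]
3. After y ≥ 8: [(15,8) (18,8) (18,47/3) (17,17) (15,179/11)]
4. After y ≤ 19: [(15,8) (18,8) (18,47/3) (17,17) (15,179/11)]
5. Canonical ring: [(15,8) (18,8) (18,47/3) (17,17) (15,179/11)]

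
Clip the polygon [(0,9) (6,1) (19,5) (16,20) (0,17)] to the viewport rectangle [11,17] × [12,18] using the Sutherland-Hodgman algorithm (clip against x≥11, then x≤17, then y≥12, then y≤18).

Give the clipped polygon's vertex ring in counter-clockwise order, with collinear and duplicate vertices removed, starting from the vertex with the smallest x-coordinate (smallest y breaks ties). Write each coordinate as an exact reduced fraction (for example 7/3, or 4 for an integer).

1. After x ≥ 11: [(11,33/13) (19,5) (16,20) (11,305/16)]
2. After x ≤ 17: [(11,33/13) (17,57/13) (17,15) (16,20) (11,305/16)]
3. After y ≥ 12: [(11,12) (17,12) (17,15) (16,20) (11,305/16)]
4. After y ≤ 18: [(11,18) (11,12) (17,12) (17,15) (82/5,18)]
5. Canonical ring: [(11,12) (17,12) (17,15) (82/5,18) (11,18)]

Clipped polygon: [(11,12) (17,12) (17,15) (82/5,18) (11,18)]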